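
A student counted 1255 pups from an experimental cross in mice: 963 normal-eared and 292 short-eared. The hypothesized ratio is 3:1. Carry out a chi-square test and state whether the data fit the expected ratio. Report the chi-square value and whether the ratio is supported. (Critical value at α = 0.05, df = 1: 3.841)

2.010; consistent

Total ratio parts = 4. Expected numbers out of 1255:
  normal-eared: 1255 × 3/4 = 941.25
  short-eared: 1255 × 1/4 = 313.75
χ² = Σ (O − E)² / E
  normal-eared: (963 − 941.25)² / 941.25 = 0.5026
  short-eared: (292 − 313.75)² / 313.75 = 1.5078
χ² = 0.5026 + 1.5078 = 2.0104 ≈ 2.010
Degrees of freedom = 2 − 1 = 1; critical value at α = 0.05 is 3.841.
Since 2.010 < 3.841, we fail to reject the null hypothesis — the data are consistent with the 3:1 ratio.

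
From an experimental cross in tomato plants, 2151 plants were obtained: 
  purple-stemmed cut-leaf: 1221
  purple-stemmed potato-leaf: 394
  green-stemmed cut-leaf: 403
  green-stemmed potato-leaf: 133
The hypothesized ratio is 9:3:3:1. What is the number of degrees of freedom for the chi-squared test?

3

A goodness-of-fit test with 4 phenotype classes has df = 4 − 1 = 3.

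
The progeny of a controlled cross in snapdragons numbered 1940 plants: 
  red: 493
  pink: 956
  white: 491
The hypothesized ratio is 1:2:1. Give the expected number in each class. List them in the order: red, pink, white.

The 1:2:1 ratio has 4 parts, so with N = 1940 the expected counts are:
  red: 1940 × 1/4 = 485
  pink: 1940 × 2/4 = 970
  white: 1940 × 1/4 = 485

485, 970, 485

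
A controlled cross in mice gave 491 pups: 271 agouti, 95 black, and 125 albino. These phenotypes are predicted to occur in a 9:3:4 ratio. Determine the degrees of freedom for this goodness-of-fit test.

2

A goodness-of-fit test with 3 phenotype classes has df = 3 − 1 = 2.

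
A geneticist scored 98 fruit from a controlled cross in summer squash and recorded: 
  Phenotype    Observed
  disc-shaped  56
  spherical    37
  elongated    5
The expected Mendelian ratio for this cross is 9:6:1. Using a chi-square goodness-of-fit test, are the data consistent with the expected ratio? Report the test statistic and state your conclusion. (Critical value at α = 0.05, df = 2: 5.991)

0.222; consistent

The 9:6:1 ratio has 16 parts, so with N = 98 the expected counts are:
  disc-shaped: 98 × 9/16 = 55.125
  spherical: 98 × 6/16 = 36.75
  elongated: 98 × 1/16 = 6.125
χ² = Σ (O − E)² / E
  disc-shaped: (56 − 55.125)² / 55.125 = 0.0139
  spherical: (37 − 36.75)² / 36.75 = 0.0017
  elongated: (5 − 6.125)² / 6.125 = 0.2066
χ² = 0.0139 + 0.0017 + 0.2066 = 0.2222 ≈ 0.222
Degrees of freedom = 3 − 1 = 2; critical value at α = 0.05 is 5.991.
Since 0.222 < 5.991, we fail to reject the null hypothesis — the data are consistent with the 9:6:1 ratio.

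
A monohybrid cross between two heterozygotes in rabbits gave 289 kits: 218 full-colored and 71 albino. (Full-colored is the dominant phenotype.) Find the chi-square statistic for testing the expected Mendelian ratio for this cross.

For a monohybrid cross between heterozygotes with complete dominance, the expected phenotypic ratio is 3:1.
Under the 3:1 hypothesis (Σ ratio = 4, N = 289):
  full-colored: 289 × 3/4 = 216.75
  albino: 289 × 1/4 = 72.25
χ² = Σ (O − E)² / E
  full-colored: (218 − 216.75)² / 216.75 = 0.0072
  albino: (71 − 72.25)² / 72.25 = 0.0216
χ² = 0.0072 + 0.0216 = 0.0288 ≈ 0.029

0.029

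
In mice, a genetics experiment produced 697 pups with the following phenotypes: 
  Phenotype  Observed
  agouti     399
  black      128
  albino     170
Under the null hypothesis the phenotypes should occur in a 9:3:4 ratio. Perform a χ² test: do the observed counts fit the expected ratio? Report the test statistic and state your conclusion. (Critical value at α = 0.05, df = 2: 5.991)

0.282; consistent

Total ratio parts = 16. Expected numbers out of 697:
  agouti: 697 × 9/16 = 392.0625
  black: 697 × 3/16 = 130.6875
  albino: 697 × 4/16 = 174.25
χ² = Σ (O − E)² / E
  agouti: (399 − 392.0625)² / 392.0625 = 0.1228
  black: (128 − 130.6875)² / 130.6875 = 0.0553
  albino: (170 − 174.25)² / 174.25 = 0.1037
χ² = 0.1228 + 0.0553 + 0.1037 = 0.2818 ≈ 0.282
Degrees of freedom = 3 − 1 = 2; critical value at α = 0.05 is 5.991.
Since 0.282 < 5.991, we fail to reject the null hypothesis — the data are consistent with the 9:3:4 ratio.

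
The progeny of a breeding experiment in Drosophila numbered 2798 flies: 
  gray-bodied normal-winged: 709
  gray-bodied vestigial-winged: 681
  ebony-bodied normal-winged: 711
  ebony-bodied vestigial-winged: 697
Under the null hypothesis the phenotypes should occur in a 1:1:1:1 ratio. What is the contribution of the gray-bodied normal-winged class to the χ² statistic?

The 1:1:1:1 ratio has 4 parts, so with N = 2798 the expected counts are:
  gray-bodied normal-winged: 2798 × 1/4 = 699.5
  gray-bodied vestigial-winged: 2798 × 1/4 = 699.5
  ebony-bodied normal-winged: 2798 × 1/4 = 699.5
  ebony-bodied vestigial-winged: 2798 × 1/4 = 699.5
Contribution of gray-bodied normal-winged: (709 − 699.5)² / 699.5 = 0.1290

0.129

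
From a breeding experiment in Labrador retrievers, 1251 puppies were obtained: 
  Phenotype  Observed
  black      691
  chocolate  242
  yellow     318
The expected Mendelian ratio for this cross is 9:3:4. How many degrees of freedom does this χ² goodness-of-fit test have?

2

A goodness-of-fit test with 3 phenotype classes has df = 3 − 1 = 2.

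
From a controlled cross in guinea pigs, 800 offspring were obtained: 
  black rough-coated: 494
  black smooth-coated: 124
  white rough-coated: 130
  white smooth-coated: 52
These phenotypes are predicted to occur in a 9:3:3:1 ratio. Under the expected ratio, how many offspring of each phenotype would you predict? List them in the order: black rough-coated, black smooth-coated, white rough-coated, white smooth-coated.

450, 150, 150, 50

The 9:3:3:1 ratio has 16 parts, so with N = 800 the expected counts are:
  black rough-coated: 800 × 9/16 = 450
  black smooth-coated: 800 × 3/16 = 150
  white rough-coated: 800 × 3/16 = 150
  white smooth-coated: 800 × 1/16 = 50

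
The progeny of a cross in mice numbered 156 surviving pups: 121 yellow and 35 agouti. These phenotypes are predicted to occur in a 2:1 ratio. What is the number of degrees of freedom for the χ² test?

1

A goodness-of-fit test with 2 phenotype classes has df = 2 − 1 = 1.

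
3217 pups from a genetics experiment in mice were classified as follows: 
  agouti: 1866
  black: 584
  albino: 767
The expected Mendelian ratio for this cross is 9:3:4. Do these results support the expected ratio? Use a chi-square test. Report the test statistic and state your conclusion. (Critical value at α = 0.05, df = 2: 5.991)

4.096; consistent

Under the 9:3:4 hypothesis (Σ ratio = 16, N = 3217):
  agouti: 3217 × 9/16 = 1809.5625
  black: 3217 × 3/16 = 603.1875
  albino: 3217 × 4/16 = 804.25
χ² = Σ (O − E)² / E
  agouti: (1866 − 1809.5625)² / 1809.5625 = 1.7602
  black: (584 − 603.1875)² / 603.1875 = 0.6104
  albino: (767 − 804.25)² / 804.25 = 1.7253
χ² = 1.7602 + 0.6104 + 1.7253 = 4.0959 ≈ 4.096
Degrees of freedom = 3 − 1 = 2; critical value at α = 0.05 is 5.991.
Since 4.096 < 5.991, we fail to reject the null hypothesis — the data are consistent with the 9:3:4 ratio.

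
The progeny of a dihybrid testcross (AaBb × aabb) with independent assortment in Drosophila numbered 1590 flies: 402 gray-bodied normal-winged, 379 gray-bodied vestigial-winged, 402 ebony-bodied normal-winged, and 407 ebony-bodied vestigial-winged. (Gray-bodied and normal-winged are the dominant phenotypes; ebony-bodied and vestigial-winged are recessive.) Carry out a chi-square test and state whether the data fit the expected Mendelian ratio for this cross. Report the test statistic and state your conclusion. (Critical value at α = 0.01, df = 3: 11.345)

1.190; consistent

A dihybrid testcross with independent assortment gives a 1:1:1:1 ratio.
Total ratio parts = 4. Expected numbers out of 1590:
  gray-bodied normal-winged: 1590 × 1/4 = 397.5
  gray-bodied vestigial-winged: 1590 × 1/4 = 397.5
  ebony-bodied normal-winged: 1590 × 1/4 = 397.5
  ebony-bodied vestigial-winged: 1590 × 1/4 = 397.5
χ² = Σ (O − E)² / E
  gray-bodied normal-winged: (402 − 397.5)² / 397.5 = 0.0509
  gray-bodied vestigial-winged: (379 − 397.5)² / 397.5 = 0.8610
  ebony-bodied normal-winged: (402 − 397.5)² / 397.5 = 0.0509
  ebony-bodied vestigial-winged: (407 − 397.5)² / 397.5 = 0.2270
χ² = 0.0509 + 0.8610 + 0.0509 + 0.2270 = 1.1898 ≈ 1.190
Degrees of freedom = 4 − 1 = 3; critical value at α = 0.01 is 11.345.
Since 1.190 < 11.345, we fail to reject the null hypothesis — the data are consistent with the 1:1:1:1 ratio.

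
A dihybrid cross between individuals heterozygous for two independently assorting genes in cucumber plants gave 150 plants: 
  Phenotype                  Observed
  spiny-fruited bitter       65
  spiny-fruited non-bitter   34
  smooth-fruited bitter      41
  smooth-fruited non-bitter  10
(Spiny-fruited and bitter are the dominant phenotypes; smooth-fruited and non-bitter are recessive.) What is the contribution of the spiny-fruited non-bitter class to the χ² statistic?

1.227

A dihybrid F₂ with independent assortment and complete dominance at both loci gives a 9:3:3:1 phenotypic ratio.
Expected counts for N = 150 under a 9:3:3:1 ratio (total parts = 16):
  spiny-fruited bitter: 150 × 9/16 = 84.375
  spiny-fruited non-bitter: 150 × 3/16 = 28.125
  smooth-fruited bitter: 150 × 3/16 = 28.125
  smooth-fruited non-bitter: 150 × 1/16 = 9.375
Contribution of spiny-fruited non-bitter: (34 − 28.125)² / 28.125 = 1.2272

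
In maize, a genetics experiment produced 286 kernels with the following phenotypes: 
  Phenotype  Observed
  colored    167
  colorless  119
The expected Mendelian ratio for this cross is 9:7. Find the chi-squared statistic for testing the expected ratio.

Total ratio parts = 16. Expected numbers out of 286:
  colored: 286 × 9/16 = 160.875
  colorless: 286 × 7/16 = 125.125
χ² = Σ (O − E)² / E
  colored: (167 − 160.875)² / 160.875 = 0.2332
  colorless: (119 − 125.125)² / 125.125 = 0.2998
χ² = 0.2332 + 0.2998 = 0.533

0.533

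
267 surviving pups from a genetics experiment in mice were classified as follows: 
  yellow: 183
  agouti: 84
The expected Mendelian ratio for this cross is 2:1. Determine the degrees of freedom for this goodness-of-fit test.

A goodness-of-fit test with 2 phenotype classes has df = 2 − 1 = 1.

1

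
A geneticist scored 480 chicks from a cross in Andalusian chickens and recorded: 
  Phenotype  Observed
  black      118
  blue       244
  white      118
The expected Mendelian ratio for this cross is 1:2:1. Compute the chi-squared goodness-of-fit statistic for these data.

0.133

The 1:2:1 ratio has 4 parts, so with N = 480 the expected counts are:
  black: 480 × 1/4 = 120
  blue: 480 × 2/4 = 240
  white: 480 × 1/4 = 120
χ² = Σ (O − E)² / E
  black: (118 − 120)² / 120 = 0.0333
  blue: (244 − 240)² / 240 = 0.0667
  white: (118 − 120)² / 120 = 0.0333
χ² = 0.0333 + 0.0667 + 0.0333 = 0.1333 ≈ 0.133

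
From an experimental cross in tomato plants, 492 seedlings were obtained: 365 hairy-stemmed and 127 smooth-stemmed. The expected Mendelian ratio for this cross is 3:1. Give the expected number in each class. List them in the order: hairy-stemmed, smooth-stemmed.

369, 123

The 3:1 ratio has 4 parts, so with N = 492 the expected counts are:
  hairy-stemmed: 492 × 3/4 = 369
  smooth-stemmed: 492 × 1/4 = 123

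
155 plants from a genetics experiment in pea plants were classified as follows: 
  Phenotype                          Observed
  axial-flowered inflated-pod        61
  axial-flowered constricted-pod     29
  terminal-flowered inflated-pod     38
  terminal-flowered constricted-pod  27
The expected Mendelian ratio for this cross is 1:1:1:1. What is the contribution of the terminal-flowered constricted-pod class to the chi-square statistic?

3.563

Expected counts for N = 155 under a 1:1:1:1 ratio (total parts = 4):
  axial-flowered inflated-pod: 155 × 1/4 = 38.75
  axial-flowered constricted-pod: 155 × 1/4 = 38.75
  terminal-flowered inflated-pod: 155 × 1/4 = 38.75
  terminal-flowered constricted-pod: 155 × 1/4 = 38.75
Contribution of terminal-flowered constricted-pod: (27 − 38.75)² / 38.75 = 3.5629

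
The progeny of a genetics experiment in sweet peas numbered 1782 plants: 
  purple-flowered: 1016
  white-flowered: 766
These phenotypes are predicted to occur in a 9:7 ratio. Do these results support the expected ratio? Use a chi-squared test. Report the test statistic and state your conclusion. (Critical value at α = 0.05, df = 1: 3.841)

0.423; consistent

Under the 9:7 hypothesis (Σ ratio = 16, N = 1782):
  purple-flowered: 1782 × 9/16 = 1002.375
  white-flowered: 1782 × 7/16 = 779.625
χ² = Σ (O − E)² / E
  purple-flowered: (1016 − 1002.375)² / 1002.375 = 0.1852
  white-flowered: (766 − 779.625)² / 779.625 = 0.2381
χ² = 0.1852 + 0.2381 = 0.4233 ≈ 0.423
Degrees of freedom = 2 − 1 = 1; critical value at α = 0.05 is 3.841.
Since 0.423 < 3.841, we fail to reject the null hypothesis — the data are consistent with the 9:7 ratio.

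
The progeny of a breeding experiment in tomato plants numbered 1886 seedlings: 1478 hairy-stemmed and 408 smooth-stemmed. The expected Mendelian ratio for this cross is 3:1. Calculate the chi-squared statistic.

Total ratio parts = 4. Expected numbers out of 1886:
  hairy-stemmed: 1886 × 3/4 = 1414.5
  smooth-stemmed: 1886 × 1/4 = 471.5
χ² = Σ (O − E)² / E
  hairy-stemmed: (1478 − 1414.5)² / 1414.5 = 2.8507
  smooth-stemmed: (408 − 471.5)² / 471.5 = 8.5520
χ² = 2.8507 + 8.5520 = 11.4027 ≈ 11.403

11.403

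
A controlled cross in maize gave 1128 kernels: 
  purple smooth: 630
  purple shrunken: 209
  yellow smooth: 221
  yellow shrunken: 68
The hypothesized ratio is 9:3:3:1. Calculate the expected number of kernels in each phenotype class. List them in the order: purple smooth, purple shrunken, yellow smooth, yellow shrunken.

634.5, 211.5, 211.5, 70.5

Total ratio parts = 16. Expected numbers out of 1128:
  purple smooth: 1128 × 9/16 = 634.5
  purple shrunken: 1128 × 3/16 = 211.5
  yellow smooth: 1128 × 3/16 = 211.5
  yellow shrunken: 1128 × 1/16 = 70.5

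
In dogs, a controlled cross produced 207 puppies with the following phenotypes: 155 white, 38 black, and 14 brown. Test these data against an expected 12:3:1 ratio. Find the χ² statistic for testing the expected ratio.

0.105

The 12:3:1 ratio has 16 parts, so with N = 207 the expected counts are:
  white: 207 × 12/16 = 155.25
  black: 207 × 3/16 = 38.8125
  brown: 207 × 1/16 = 12.9375
χ² = Σ (O − E)² / E
  white: (155 − 155.25)² / 155.25 = 0.0004
  black: (38 − 38.8125)² / 38.8125 = 0.0170
  brown: (14 − 12.9375)² / 12.9375 = 0.0873
χ² = 0.0004 + 0.0170 + 0.0873 = 0.1047 ≈ 0.105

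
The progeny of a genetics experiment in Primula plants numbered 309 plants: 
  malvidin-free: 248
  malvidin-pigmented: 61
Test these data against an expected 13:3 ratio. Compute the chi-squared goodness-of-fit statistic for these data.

0.199

Expected counts for N = 309 under a 13:3 ratio (total parts = 16):
  malvidin-free: 309 × 13/16 = 251.0625
  malvidin-pigmented: 309 × 3/16 = 57.9375
χ² = Σ (O − E)² / E
  malvidin-free: (248 − 251.0625)² / 251.0625 = 0.0374
  malvidin-pigmented: (61 − 57.9375)² / 57.9375 = 0.1619
χ² = 0.0374 + 0.1619 = 0.1993 ≈ 0.199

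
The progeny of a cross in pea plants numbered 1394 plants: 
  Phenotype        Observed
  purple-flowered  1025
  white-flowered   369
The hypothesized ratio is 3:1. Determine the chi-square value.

Under the 3:1 hypothesis (Σ ratio = 4, N = 1394):
  purple-flowered: 1394 × 3/4 = 1045.5
  white-flowered: 1394 × 1/4 = 348.5
χ² = Σ (O − E)² / E
  purple-flowered: (1025 − 1045.5)² / 1045.5 = 0.4020
  white-flowered: (369 − 348.5)² / 348.5 = 1.2059
χ² = 0.4020 + 1.2059 = 1.6079 ≈ 1.608

1.608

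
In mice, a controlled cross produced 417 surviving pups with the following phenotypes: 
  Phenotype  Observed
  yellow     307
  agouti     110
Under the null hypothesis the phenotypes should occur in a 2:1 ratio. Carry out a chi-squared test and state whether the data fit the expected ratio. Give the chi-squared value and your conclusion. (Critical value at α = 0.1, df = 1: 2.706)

9.076; not consistent

Expected counts for N = 417 under a 2:1 ratio (total parts = 3):
  yellow: 417 × 2/3 = 278
  agouti: 417 × 1/3 = 139
χ² = Σ (O − E)² / E
  yellow: (307 − 278)² / 278 = 3.0252
  agouti: (110 − 139)² / 139 = 6.0504
χ² = 3.0252 + 6.0504 = 9.0756 ≈ 9.076
Degrees of freedom = 2 − 1 = 1; critical value at α = 0.1 is 2.706.
Since 9.076 > 2.706, we reject the null hypothesis — the data do not fit the 2:1 ratio.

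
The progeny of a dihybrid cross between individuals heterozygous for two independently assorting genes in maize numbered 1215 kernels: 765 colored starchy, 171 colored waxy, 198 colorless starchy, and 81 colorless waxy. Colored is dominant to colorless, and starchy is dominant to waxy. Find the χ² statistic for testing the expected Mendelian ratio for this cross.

28.141

A dihybrid F₂ with independent assortment and complete dominance at both loci gives a 9:3:3:1 phenotypic ratio.
Total ratio parts = 16. Expected numbers out of 1215:
  colored starchy: 1215 × 9/16 = 683.4375
  colored waxy: 1215 × 3/16 = 227.8125
  colorless starchy: 1215 × 3/16 = 227.8125
  colorless waxy: 1215 × 1/16 = 75.9375
χ² = Σ (O − E)² / E
  colored starchy: (765 − 683.4375)² / 683.4375 = 9.7338
  colored waxy: (171 − 227.8125)² / 227.8125 = 14.1681
  colorless starchy: (198 − 227.8125)² / 227.8125 = 3.9014
  colorless waxy: (81 − 75.9375)² / 75.9375 = 0.3375
χ² = 9.7338 + 14.1681 + 3.9014 + 0.3375 = 28.1408 ≈ 28.141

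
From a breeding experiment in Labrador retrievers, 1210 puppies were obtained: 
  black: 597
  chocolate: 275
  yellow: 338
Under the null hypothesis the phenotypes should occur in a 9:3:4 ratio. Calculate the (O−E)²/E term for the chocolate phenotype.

Expected counts for N = 1210 under a 9:3:4 ratio (total parts = 16):
  black: 1210 × 9/16 = 680.625
  chocolate: 1210 × 3/16 = 226.875
  yellow: 1210 × 4/16 = 302.5
Contribution of chocolate: (275 − 226.875)² / 226.875 = 10.2083

10.208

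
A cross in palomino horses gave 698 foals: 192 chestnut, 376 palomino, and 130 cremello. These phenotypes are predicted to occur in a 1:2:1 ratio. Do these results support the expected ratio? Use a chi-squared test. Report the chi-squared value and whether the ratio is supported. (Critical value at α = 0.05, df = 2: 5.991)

Under the 1:2:1 hypothesis (Σ ratio = 4, N = 698):
  chestnut: 698 × 1/4 = 174.5
  palomino: 698 × 2/4 = 349
  cremello: 698 × 1/4 = 174.5
χ² = Σ (O − E)² / E
  chestnut: (192 − 174.5)² / 174.5 = 1.7550
  palomino: (376 − 349)² / 349 = 2.0888
  cremello: (130 − 174.5)² / 174.5 = 11.3481
χ² = 1.7550 + 2.0888 + 11.3481 = 15.1919 ≈ 15.192
Degrees of freedom = 3 − 1 = 2; critical value at α = 0.05 is 5.991.
Since 15.192 > 5.991, we reject the null hypothesis — the data do not fit the 1:2:1 ratio.

15.192; not consistent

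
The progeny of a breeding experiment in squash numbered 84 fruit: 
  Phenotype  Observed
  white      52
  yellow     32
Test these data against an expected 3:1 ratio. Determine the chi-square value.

The 3:1 ratio has 4 parts, so with N = 84 the expected counts are:
  white: 84 × 3/4 = 63
  yellow: 84 × 1/4 = 21
χ² = Σ (O − E)² / E
  white: (52 − 63)² / 63 = 1.9206
  yellow: (32 − 21)² / 21 = 5.7619
χ² = 1.9206 + 5.7619 = 7.6825 ≈ 7.683

7.683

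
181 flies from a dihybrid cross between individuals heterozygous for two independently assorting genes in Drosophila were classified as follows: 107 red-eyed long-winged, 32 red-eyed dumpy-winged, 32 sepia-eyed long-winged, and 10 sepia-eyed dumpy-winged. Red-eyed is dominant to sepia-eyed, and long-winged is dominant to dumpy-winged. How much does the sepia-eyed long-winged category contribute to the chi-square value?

0.111

A dihybrid F₂ with independent assortment and complete dominance at both loci gives a 9:3:3:1 phenotypic ratio.
Total ratio parts = 16. Expected numbers out of 181:
  red-eyed long-winged: 181 × 9/16 = 101.8125
  red-eyed dumpy-winged: 181 × 3/16 = 33.9375
  sepia-eyed long-winged: 181 × 3/16 = 33.9375
  sepia-eyed dumpy-winged: 181 × 1/16 = 11.3125
Contribution of sepia-eyed long-winged: (32 − 33.9375)² / 33.9375 = 0.1106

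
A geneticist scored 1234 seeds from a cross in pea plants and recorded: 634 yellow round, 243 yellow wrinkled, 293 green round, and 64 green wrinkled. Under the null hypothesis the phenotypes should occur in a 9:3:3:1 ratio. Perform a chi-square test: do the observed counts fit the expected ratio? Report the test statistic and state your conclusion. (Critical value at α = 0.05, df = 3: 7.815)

24.439; not consistent

Under the 9:3:3:1 hypothesis (Σ ratio = 16, N = 1234):
  yellow round: 1234 × 9/16 = 694.125
  yellow wrinkled: 1234 × 3/16 = 231.375
  green round: 1234 × 3/16 = 231.375
  green wrinkled: 1234 × 1/16 = 77.125
χ² = Σ (O − E)² / E
  yellow round: (634 − 694.125)² / 694.125 = 5.2080
  yellow wrinkled: (243 − 231.375)² / 231.375 = 0.5841
  green round: (293 − 231.375)² / 231.375 = 16.4134
  green wrinkled: (64 − 77.125)² / 77.125 = 2.2336
χ² = 5.2080 + 0.5841 + 16.4134 + 2.2336 = 24.4391 ≈ 24.439
Degrees of freedom = 4 − 1 = 3; critical value at α = 0.05 is 7.815.
Since 24.439 > 7.815, we reject the null hypothesis — the data do not fit the 9:3:3:1 ratio.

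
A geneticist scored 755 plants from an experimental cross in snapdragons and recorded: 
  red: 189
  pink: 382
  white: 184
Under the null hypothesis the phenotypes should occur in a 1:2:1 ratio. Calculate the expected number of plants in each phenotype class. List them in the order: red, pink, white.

Expected counts for N = 755 under a 1:2:1 ratio (total parts = 4):
  red: 755 × 1/4 = 188.75
  pink: 755 × 2/4 = 377.5
  white: 755 × 1/4 = 188.75

188.75, 377.5, 188.75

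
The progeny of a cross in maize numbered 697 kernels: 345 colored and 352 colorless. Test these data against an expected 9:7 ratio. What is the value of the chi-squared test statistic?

Total ratio parts = 16. Expected numbers out of 697:
  colored: 697 × 9/16 = 392.0625
  colorless: 697 × 7/16 = 304.9375
χ² = Σ (O − E)² / E
  colored: (345 − 392.0625)² / 392.0625 = 5.6493
  colorless: (352 − 304.9375)² / 304.9375 = 7.2634
χ² = 5.6493 + 7.2634 = 12.9127 ≈ 12.913

12.913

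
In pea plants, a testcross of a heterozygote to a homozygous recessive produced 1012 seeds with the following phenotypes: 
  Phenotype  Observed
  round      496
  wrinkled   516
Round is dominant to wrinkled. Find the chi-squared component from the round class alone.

A testcross of a heterozygote (Aa × aa) gives a 1:1 phenotypic ratio.
The 1:1 ratio has 2 parts, so with N = 1012 the expected counts are:
  round: 1012 × 1/2 = 506
  wrinkled: 1012 × 1/2 = 506
Contribution of round: (496 − 506)² / 506 = 0.1976

0.198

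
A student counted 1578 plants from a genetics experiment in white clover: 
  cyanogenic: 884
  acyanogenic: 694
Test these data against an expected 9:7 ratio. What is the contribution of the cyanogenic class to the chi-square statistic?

0.015

Under the 9:7 hypothesis (Σ ratio = 16, N = 1578):
  cyanogenic: 1578 × 9/16 = 887.625
  acyanogenic: 1578 × 7/16 = 690.375
Contribution of cyanogenic: (884 − 887.625)² / 887.625 = 0.0148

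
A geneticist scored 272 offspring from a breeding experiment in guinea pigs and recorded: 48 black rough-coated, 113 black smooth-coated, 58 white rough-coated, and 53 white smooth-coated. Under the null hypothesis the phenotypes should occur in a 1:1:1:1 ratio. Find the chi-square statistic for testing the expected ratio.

40.441

Total ratio parts = 4. Expected numbers out of 272:
  black rough-coated: 272 × 1/4 = 68
  black smooth-coated: 272 × 1/4 = 68
  white rough-coated: 272 × 1/4 = 68
  white smooth-coated: 272 × 1/4 = 68
χ² = Σ (O − E)² / E
  black rough-coated: (48 − 68)² / 68 = 5.8824
  black smooth-coated: (113 − 68)² / 68 = 29.7794
  white rough-coated: (58 − 68)² / 68 = 1.4706
  white smooth-coated: (53 − 68)² / 68 = 3.3088
χ² = 5.8824 + 29.7794 + 1.4706 + 3.3088 = 40.4412 ≈ 40.441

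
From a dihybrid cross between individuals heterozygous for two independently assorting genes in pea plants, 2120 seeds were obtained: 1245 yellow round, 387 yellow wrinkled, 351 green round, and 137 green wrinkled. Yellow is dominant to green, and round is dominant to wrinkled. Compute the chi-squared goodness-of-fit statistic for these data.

8.181

A dihybrid F₂ with independent assortment and complete dominance at both loci gives a 9:3:3:1 phenotypic ratio.
Under the 9:3:3:1 hypothesis (Σ ratio = 16, N = 2120):
  yellow round: 2120 × 9/16 = 1192.5
  yellow wrinkled: 2120 × 3/16 = 397.5
  green round: 2120 × 3/16 = 397.5
  green wrinkled: 2120 × 1/16 = 132.5
χ² = Σ (O − E)² / E
  yellow round: (1245 − 1192.5)² / 1192.5 = 2.3113
  yellow wrinkled: (387 − 397.5)² / 397.5 = 0.2774
  green round: (351 − 397.5)² / 397.5 = 5.4396
  green wrinkled: (137 − 132.5)² / 132.5 = 0.1528
χ² = 2.3113 + 0.2774 + 5.4396 + 0.1528 = 8.1811 ≈ 8.181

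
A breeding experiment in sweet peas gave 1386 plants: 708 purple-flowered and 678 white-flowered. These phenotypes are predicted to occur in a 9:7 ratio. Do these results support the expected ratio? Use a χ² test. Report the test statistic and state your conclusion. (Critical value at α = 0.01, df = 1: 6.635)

15.041; not consistent

Expected counts for N = 1386 under a 9:7 ratio (total parts = 16):
  purple-flowered: 1386 × 9/16 = 779.625
  white-flowered: 1386 × 7/16 = 606.375
χ² = Σ (O − E)² / E
  purple-flowered: (708 − 779.625)² / 779.625 = 6.5803
  white-flowered: (678 − 606.375)² / 606.375 = 8.4603
χ² = 6.5803 + 8.4603 = 15.0406 ≈ 15.041
Degrees of freedom = 2 − 1 = 1; critical value at α = 0.01 is 6.635.
Since 15.041 > 6.635, we reject the null hypothesis — the data do not fit the 9:7 ratio.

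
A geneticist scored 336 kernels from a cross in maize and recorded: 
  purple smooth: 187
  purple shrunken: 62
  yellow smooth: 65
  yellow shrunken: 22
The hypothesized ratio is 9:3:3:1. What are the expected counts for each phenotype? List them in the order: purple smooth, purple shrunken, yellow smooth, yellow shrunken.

Under the 9:3:3:1 hypothesis (Σ ratio = 16, N = 336):
  purple smooth: 336 × 9/16 = 189
  purple shrunken: 336 × 3/16 = 63
  yellow smooth: 336 × 3/16 = 63
  yellow shrunken: 336 × 1/16 = 21

189, 63, 63, 21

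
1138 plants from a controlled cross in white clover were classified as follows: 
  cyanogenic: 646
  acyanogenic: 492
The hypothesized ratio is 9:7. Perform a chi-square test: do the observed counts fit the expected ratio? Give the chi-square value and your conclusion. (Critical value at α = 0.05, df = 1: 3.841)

Total ratio parts = 16. Expected numbers out of 1138:
  cyanogenic: 1138 × 9/16 = 640.125
  acyanogenic: 1138 × 7/16 = 497.875
χ² = Σ (O − E)² / E
  cyanogenic: (646 − 640.125)² / 640.125 = 0.0539
  acyanogenic: (492 − 497.875)² / 497.875 = 0.0693
χ² = 0.0539 + 0.0693 = 0.1232 ≈ 0.123
Degrees of freedom = 2 − 1 = 1; critical value at α = 0.05 is 3.841.
Since 0.123 < 3.841, we fail to reject the null hypothesis — the data are consistent with the 9:7 ratio.

0.123; consistent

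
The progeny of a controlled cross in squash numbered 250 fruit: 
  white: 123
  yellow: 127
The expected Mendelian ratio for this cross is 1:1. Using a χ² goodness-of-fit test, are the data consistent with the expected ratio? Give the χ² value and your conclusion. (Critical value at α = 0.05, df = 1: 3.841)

The 1:1 ratio has 2 parts, so with N = 250 the expected counts are:
  white: 250 × 1/2 = 125
  yellow: 250 × 1/2 = 125
χ² = Σ (O − E)² / E
  white: (123 − 125)² / 125 = 0.0320
  yellow: (127 − 125)² / 125 = 0.0320
χ² = 0.0320 + 0.0320 = 0.064
Degrees of freedom = 2 − 1 = 1; critical value at α = 0.05 is 3.841.
Since 0.064 < 3.841, we fail to reject the null hypothesis — the data are consistent with the 1:1 ratio.

0.064; consistent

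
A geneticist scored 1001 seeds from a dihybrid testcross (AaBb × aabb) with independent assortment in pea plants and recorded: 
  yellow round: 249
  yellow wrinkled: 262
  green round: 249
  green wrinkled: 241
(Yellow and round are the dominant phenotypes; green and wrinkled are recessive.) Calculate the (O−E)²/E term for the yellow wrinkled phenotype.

A dihybrid testcross with independent assortment gives a 1:1:1:1 ratio.
Total ratio parts = 4. Expected numbers out of 1001:
  yellow round: 1001 × 1/4 = 250.25
  yellow wrinkled: 1001 × 1/4 = 250.25
  green round: 1001 × 1/4 = 250.25
  green wrinkled: 1001 × 1/4 = 250.25
Contribution of yellow wrinkled: (262 − 250.25)² / 250.25 = 0.5517

0.552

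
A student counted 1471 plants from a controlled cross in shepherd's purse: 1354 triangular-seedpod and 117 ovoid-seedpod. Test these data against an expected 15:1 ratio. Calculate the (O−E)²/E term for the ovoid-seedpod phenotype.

Total ratio parts = 16. Expected numbers out of 1471:
  triangular-seedpod: 1471 × 15/16 = 1379.0625
  ovoid-seedpod: 1471 × 1/16 = 91.9375
Contribution of ovoid-seedpod: (117 − 91.9375)² / 91.9375 = 6.8321

6.832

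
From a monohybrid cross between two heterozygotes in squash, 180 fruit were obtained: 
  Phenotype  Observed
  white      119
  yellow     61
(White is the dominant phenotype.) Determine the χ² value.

7.585

For a monohybrid cross between heterozygotes with complete dominance, the expected phenotypic ratio is 3:1.
Under the 3:1 hypothesis (Σ ratio = 4, N = 180):
  white: 180 × 3/4 = 135
  yellow: 180 × 1/4 = 45
χ² = Σ (O − E)² / E
  white: (119 − 135)² / 135 = 1.8963
  yellow: (61 − 45)² / 45 = 5.6889
χ² = 1.8963 + 5.6889 = 7.5852 ≈ 7.585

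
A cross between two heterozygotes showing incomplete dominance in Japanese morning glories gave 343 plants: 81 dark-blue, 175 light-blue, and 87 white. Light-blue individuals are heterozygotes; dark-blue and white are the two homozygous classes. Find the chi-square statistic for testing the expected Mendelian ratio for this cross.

With incomplete dominance, a heterozygote × heterozygote cross gives a 1:2:1 phenotypic ratio.
Total ratio parts = 4. Expected numbers out of 343:
  dark-blue: 343 × 1/4 = 85.75
  light-blue: 343 × 2/4 = 171.5
  white: 343 × 1/4 = 85.75
χ² = Σ (O − E)² / E
  dark-blue: (81 − 85.75)² / 85.75 = 0.2631
  light-blue: (175 − 171.5)² / 171.5 = 0.0714
  white: (87 − 85.75)² / 85.75 = 0.0182
χ² = 0.2631 + 0.0714 + 0.0182 = 0.3527 ≈ 0.353

0.353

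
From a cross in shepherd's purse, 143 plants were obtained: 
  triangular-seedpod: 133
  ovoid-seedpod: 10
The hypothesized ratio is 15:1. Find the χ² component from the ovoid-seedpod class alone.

Under the 15:1 hypothesis (Σ ratio = 16, N = 143):
  triangular-seedpod: 143 × 15/16 = 134.0625
  ovoid-seedpod: 143 × 1/16 = 8.9375
Contribution of ovoid-seedpod: (10 − 8.9375)² / 8.9375 = 0.1263

0.126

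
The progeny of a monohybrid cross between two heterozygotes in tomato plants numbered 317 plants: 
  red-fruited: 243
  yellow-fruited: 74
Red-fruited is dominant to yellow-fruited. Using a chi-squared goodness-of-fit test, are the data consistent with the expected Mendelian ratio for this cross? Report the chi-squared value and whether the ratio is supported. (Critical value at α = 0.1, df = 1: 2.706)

For a monohybrid cross between heterozygotes with complete dominance, the expected phenotypic ratio is 3:1.
Expected counts for N = 317 under a 3:1 ratio (total parts = 4):
  red-fruited: 317 × 3/4 = 237.75
  yellow-fruited: 317 × 1/4 = 79.25
χ² = Σ (O − E)² / E
  red-fruited: (243 − 237.75)² / 237.75 = 0.1159
  yellow-fruited: (74 − 79.25)² / 79.25 = 0.3478
χ² = 0.1159 + 0.3478 = 0.4637 ≈ 0.464
Degrees of freedom = 2 − 1 = 1; critical value at α = 0.1 is 2.706.
Since 0.464 < 2.706, we fail to reject the null hypothesis — the data are consistent with the 3:1 ratio.

0.464; consistent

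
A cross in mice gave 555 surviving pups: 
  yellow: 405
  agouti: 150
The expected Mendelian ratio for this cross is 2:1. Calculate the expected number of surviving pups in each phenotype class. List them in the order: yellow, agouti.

370, 185

Expected counts for N = 555 under a 2:1 ratio (total parts = 3):
  yellow: 555 × 2/3 = 370
  agouti: 555 × 1/3 = 185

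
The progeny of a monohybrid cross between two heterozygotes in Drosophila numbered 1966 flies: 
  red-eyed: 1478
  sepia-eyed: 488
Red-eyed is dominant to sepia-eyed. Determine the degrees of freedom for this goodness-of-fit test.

1

For a monohybrid cross between heterozygotes with complete dominance, the expected phenotypic ratio is 3:1.
A goodness-of-fit test with 2 phenotype classes has df = 2 − 1 = 1.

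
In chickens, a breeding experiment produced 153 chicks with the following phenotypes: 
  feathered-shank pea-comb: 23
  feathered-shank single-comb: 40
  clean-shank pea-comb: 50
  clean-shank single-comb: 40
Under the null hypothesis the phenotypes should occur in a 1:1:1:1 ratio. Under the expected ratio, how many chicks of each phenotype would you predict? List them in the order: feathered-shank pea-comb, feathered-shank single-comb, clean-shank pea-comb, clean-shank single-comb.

Under the 1:1:1:1 hypothesis (Σ ratio = 4, N = 153):
  feathered-shank pea-comb: 153 × 1/4 = 38.25
  feathered-shank single-comb: 153 × 1/4 = 38.25
  clean-shank pea-comb: 153 × 1/4 = 38.25
  clean-shank single-comb: 153 × 1/4 = 38.25

38.25, 38.25, 38.25, 38.25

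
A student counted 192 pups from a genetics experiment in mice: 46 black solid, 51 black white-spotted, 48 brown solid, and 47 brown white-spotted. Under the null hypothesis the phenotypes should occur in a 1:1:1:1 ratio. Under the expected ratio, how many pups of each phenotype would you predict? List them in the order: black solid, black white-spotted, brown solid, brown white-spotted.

48, 48, 48, 48

The 1:1:1:1 ratio has 4 parts, so with N = 192 the expected counts are:
  black solid: 192 × 1/4 = 48
  black white-spotted: 192 × 1/4 = 48
  brown solid: 192 × 1/4 = 48
  brown white-spotted: 192 × 1/4 = 48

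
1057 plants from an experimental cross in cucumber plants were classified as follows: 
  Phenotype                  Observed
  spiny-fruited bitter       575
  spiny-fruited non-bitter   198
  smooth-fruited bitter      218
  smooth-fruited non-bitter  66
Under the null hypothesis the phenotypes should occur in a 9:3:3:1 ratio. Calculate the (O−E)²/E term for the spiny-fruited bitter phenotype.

Expected counts for N = 1057 under a 9:3:3:1 ratio (total parts = 16):
  spiny-fruited bitter: 1057 × 9/16 = 594.5625
  spiny-fruited non-bitter: 1057 × 3/16 = 198.1875
  smooth-fruited bitter: 1057 × 3/16 = 198.1875
  smooth-fruited non-bitter: 1057 × 1/16 = 66.0625
Contribution of spiny-fruited bitter: (575 − 594.5625)² / 594.5625 = 0.6437

0.644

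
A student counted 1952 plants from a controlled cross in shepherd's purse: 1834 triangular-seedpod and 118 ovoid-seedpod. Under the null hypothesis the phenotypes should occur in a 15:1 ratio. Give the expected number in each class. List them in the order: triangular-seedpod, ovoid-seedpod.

1830, 122

Under the 15:1 hypothesis (Σ ratio = 16, N = 1952):
  triangular-seedpod: 1952 × 15/16 = 1830
  ovoid-seedpod: 1952 × 1/16 = 122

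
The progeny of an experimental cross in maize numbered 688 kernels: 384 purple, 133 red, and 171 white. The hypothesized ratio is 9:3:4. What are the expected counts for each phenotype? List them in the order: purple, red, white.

Total ratio parts = 16. Expected numbers out of 688:
  purple: 688 × 9/16 = 387
  red: 688 × 3/16 = 129
  white: 688 × 4/16 = 172

387, 129, 172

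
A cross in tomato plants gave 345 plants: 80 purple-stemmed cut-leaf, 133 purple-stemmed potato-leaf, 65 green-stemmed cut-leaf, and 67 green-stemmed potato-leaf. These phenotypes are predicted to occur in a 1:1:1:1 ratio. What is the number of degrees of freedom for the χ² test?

3

A goodness-of-fit test with 4 phenotype classes has df = 4 − 1 = 3.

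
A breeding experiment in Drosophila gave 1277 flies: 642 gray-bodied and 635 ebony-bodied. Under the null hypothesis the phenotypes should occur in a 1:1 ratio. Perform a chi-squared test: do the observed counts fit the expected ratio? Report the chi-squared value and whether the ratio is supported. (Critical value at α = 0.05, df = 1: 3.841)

0.038; consistent

The 1:1 ratio has 2 parts, so with N = 1277 the expected counts are:
  gray-bodied: 1277 × 1/2 = 638.5
  ebony-bodied: 1277 × 1/2 = 638.5
χ² = Σ (O − E)² / E
  gray-bodied: (642 − 638.5)² / 638.5 = 0.0192
  ebony-bodied: (635 − 638.5)² / 638.5 = 0.0192
χ² = 0.0192 + 0.0192 = 0.0384 ≈ 0.038
Degrees of freedom = 2 − 1 = 1; critical value at α = 0.05 is 3.841.
Since 0.038 < 3.841, we fail to reject the null hypothesis — the data are consistent with the 1:1 ratio.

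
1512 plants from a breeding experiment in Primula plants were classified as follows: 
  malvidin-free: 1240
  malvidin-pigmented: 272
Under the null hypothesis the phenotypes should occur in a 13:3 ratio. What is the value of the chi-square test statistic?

The 13:3 ratio has 16 parts, so with N = 1512 the expected counts are:
  malvidin-free: 1512 × 13/16 = 1228.5
  malvidin-pigmented: 1512 × 3/16 = 283.5
χ² = Σ (O − E)² / E
  malvidin-free: (1240 − 1228.5)² / 1228.5 = 0.1077
  malvidin-pigmented: (272 − 283.5)² / 283.5 = 0.4665
χ² = 0.1077 + 0.4665 = 0.5742 ≈ 0.574

0.574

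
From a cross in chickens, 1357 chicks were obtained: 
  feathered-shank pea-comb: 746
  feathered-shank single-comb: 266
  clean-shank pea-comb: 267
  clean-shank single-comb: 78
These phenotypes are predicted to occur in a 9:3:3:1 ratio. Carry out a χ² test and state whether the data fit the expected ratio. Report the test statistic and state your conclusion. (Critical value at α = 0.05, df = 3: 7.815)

Under the 9:3:3:1 hypothesis (Σ ratio = 16, N = 1357):
  feathered-shank pea-comb: 1357 × 9/16 = 763.3125
  feathered-shank single-comb: 1357 × 3/16 = 254.4375
  clean-shank pea-comb: 1357 × 3/16 = 254.4375
  clean-shank single-comb: 1357 × 1/16 = 84.8125
χ² = Σ (O − E)² / E
  feathered-shank pea-comb: (746 − 763.3125)² / 763.3125 = 0.3927
  feathered-shank single-comb: (266 − 254.4375)² / 254.4375 = 0.5254
  clean-shank pea-comb: (267 − 254.4375)² / 254.4375 = 0.6203
  clean-shank single-comb: (78 − 84.8125)² / 84.8125 = 0.5472
χ² = 0.3927 + 0.5254 + 0.6203 + 0.5472 = 2.0856 ≈ 2.086
Degrees of freedom = 4 − 1 = 3; critical value at α = 0.05 is 7.815.
Since 2.086 < 7.815, we fail to reject the null hypothesis — the data are consistent with the 9:3:3:1 ratio.

2.086; consistent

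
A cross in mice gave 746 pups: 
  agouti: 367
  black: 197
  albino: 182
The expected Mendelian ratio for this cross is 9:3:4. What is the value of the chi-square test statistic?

Total ratio parts = 16. Expected numbers out of 746:
  agouti: 746 × 9/16 = 419.625
  black: 746 × 3/16 = 139.875
  albino: 746 × 4/16 = 186.5
χ² = Σ (O − E)² / E
  agouti: (367 − 419.625)² / 419.625 = 6.5997
  black: (197 − 139.875)² / 139.875 = 23.3299
  albino: (182 − 186.5)² / 186.5 = 0.1086
χ² = 6.5997 + 23.3299 + 0.1086 = 30.0382 ≈ 30.038

30.038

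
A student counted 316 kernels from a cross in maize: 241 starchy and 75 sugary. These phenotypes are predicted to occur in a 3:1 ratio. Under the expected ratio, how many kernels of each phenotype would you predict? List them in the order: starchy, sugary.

Under the 3:1 hypothesis (Σ ratio = 4, N = 316):
  starchy: 316 × 3/4 = 237
  sugary: 316 × 1/4 = 79

237, 79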